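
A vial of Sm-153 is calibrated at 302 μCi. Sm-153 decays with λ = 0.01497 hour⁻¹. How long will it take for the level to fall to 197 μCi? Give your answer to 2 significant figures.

29 hours

t½ = ln 2 / λ = 0.69315 / 0.01497 ≈ 46.302 hours.
Fraction remaining = 197/302 ≈ 0.65232.
n = log₂(302/197) = ln(1.533)/ln 2 ≈ 0.61635 half-lives.
t = n × t½ = 0.61635 × 46.302 ≈ 28.539 hours.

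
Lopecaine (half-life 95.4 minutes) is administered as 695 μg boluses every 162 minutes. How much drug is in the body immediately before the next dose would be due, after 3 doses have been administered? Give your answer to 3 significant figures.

The 3 doses were given 486, 324, 162 minutes ago.
Total = 695·(1/2)^(486/95.4) + 695·(1/2)^(324/95.4) + 695·(1/2)^(162/95.4)
      = 20.344 + 66.011 + 214.19 ≈ 300.55 μg.

301 μg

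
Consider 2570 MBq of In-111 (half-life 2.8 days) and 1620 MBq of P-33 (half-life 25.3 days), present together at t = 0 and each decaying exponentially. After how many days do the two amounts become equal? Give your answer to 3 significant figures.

Set 2570·(1/2)^(t/2.8) = 1620·(1/2)^(t/25.3).
Taking log₂: log₂(2570/1620) = t·(1/2.8 − 1/25.3).
log₂(1.5864) = 0.66577; 1/2.8 − 1/25.3 = 0.31762.
t = 0.66577 / 0.31762 ≈ 2.0962 days.

2.10 days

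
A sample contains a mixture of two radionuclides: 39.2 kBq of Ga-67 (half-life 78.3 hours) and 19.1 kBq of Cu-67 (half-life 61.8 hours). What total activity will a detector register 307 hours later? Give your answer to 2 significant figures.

Ga-67: 39.2 × (1/2)^(307/78.3) = 39.2 × (1/2)^3.9208 ≈ 2.5882 kBq.
Cu-67: 19.1 × (1/2)^(307/61.8) = 19.1 × (1/2)^4.9676 ≈ 0.61042 kBq.
Total = 2.5882 + 0.61042 ≈ 3.1986 kBq.

3.2 kBq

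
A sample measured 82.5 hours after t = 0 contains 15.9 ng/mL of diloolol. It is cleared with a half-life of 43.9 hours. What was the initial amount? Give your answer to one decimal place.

Number of half-lives elapsed: n = 82.5/43.9 ≈ 1.8793.
A₀ = A × 2^n = 15.9 × 2^1.8793 = 15.9 × 3.6789 ≈ 58.494 ng/mL.

58.5 ng/mL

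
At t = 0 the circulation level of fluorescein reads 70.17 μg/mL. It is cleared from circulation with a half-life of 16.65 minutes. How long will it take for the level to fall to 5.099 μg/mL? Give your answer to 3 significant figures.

Fraction remaining = 5.099/70.17 ≈ 0.072666.
n = log₂(70.17/5.099) = ln(13.762)/ln 2 ≈ 3.7826 half-lives.
t = n × t½ = 3.7826 × 16.65 ≈ 62.98 minutes.

63.0 minutes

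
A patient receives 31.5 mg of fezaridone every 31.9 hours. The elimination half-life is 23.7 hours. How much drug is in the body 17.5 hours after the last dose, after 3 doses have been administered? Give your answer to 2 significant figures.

29 mg

The 3 doses were given 81.3, 49.4, 17.5 hours ago.
Total = 31.5·(1/2)^(81.3/23.7) + 31.5·(1/2)^(49.4/23.7) + 31.5·(1/2)^(17.5/23.7)
      = 2.9219 + 7.4276 + 18.881 ≈ 29.231 mg.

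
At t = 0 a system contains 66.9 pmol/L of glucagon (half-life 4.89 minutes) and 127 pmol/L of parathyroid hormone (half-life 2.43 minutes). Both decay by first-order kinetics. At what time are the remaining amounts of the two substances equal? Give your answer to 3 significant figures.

4.47 minutes

Set 66.9·(1/2)^(t/4.89) = 127·(1/2)^(t/2.43).
Taking log₂: log₂(66.9/127) = t·(1/4.89 − 1/2.43).
log₂(0.52677) = -0.92475; 1/4.89 − 1/2.43 = -0.20702.
t = -0.92475 / -0.20702 ≈ 4.4669 minutes.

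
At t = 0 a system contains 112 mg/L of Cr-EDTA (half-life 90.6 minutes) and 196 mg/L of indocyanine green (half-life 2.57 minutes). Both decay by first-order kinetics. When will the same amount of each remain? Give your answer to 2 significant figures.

2.1 minutes

Set 112·(1/2)^(t/90.6) = 196·(1/2)^(t/2.57).
Taking log₂: log₂(112/196) = t·(1/90.6 − 1/2.57).
log₂(0.57143) = -0.80735; 1/90.6 − 1/2.57 = -0.37807.
t = -0.80735 / -0.37807 ≈ 2.1355 minutes.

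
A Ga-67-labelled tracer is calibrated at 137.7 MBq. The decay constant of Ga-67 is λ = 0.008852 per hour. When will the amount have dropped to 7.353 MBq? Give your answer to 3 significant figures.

331 hours

t½ = ln 2 / λ = 0.69315 / 0.008852 ≈ 78.304 hours.
Fraction remaining = 7.353/137.7 ≈ 0.053399.
n = log₂(137.7/7.353) = ln(18.727)/ln 2 ≈ 4.2271 half-lives.
t = n × t½ = 4.2271 × 78.304 ≈ 331 hours.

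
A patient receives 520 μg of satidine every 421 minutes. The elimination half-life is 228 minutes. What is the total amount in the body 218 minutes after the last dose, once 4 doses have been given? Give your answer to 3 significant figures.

369 μg

The 4 doses were given 1481, 1060, 639, 218 minutes ago.
Total = 520·(1/2)^(1481/228) + 520·(1/2)^(1060/228) + 520·(1/2)^(639/228) + 520·(1/2)^(218/228)
      = 5.7627 + 20.724 + 74.529 + 268.03 ≈ 369.04 μg.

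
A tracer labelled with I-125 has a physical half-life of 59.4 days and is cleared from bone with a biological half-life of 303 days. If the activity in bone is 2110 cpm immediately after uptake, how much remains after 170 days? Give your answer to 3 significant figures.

1/t_eff = 1/t_phys + 1/t_biol = 1/59.4 + 1/303 = 0.020135 per day.
t_eff = 59.4 × 303 / (59.4 + 303) ≈ 49.664 days.
Remaining = 2110 × (1/2)^(170/49.664) = 2110 × (1/2)^3.423 ≈ 196.72 cpm.

197 cpm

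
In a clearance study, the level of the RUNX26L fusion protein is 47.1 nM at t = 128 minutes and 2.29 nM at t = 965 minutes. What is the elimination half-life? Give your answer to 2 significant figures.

190 minutes

Over Δt = 965 − 128 = 837 minutes, the level fell by a factor of 47.1/2.29 ≈ 20.568.
n = log₂(20.568) ≈ 4.3623 half-lives, so t½ = 837/4.3623 ≈ 191.87 minutes.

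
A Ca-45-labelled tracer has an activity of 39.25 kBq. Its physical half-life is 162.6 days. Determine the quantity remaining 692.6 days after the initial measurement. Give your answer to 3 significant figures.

2.05 kBq

Number of half-lives: n = 692.6/162.6 ≈ 4.2595.
Remaining = 39.25 × (1/2)^4.2595 = 39.25 × 0.05221 ≈ 2.0492 kBq.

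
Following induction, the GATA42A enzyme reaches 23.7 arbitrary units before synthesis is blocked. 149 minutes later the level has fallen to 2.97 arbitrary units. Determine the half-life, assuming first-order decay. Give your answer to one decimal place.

A/A₀ = 2.97/23.7 ≈ 0.12532.
n = log₂(7.9798) ≈ 2.9964 half-lives elapsed in 149 minutes.
t½ = 149/2.9964 ≈ 49.727 minutes.

49.7 minutes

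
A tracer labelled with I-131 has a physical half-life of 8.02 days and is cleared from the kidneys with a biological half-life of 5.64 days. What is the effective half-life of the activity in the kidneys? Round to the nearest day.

3 days

1/t_eff = 1/t_phys + 1/t_biol = 1/8.02 + 1/5.64 = 0.30199 per day.
t_eff = 8.02 × 5.64 / (8.02 + 5.64) ≈ 3.3113 days.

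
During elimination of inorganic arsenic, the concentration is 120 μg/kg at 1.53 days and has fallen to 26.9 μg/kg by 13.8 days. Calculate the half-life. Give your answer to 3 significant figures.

Over Δt = 13.8 − 1.53 = 12.27 days, the level fell by a factor of 120/26.9 ≈ 4.461.
n = log₂(4.461) ≈ 2.1574 half-lives, so t½ = 12.27/2.1574 ≈ 5.6875 days.

5.69 days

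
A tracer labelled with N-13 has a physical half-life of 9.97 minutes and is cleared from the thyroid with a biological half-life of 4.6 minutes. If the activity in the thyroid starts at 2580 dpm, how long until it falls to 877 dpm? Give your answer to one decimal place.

1/t_eff = 1/t_phys + 1/t_biol = 1/9.97 + 1/4.6 = 0.31769 per minute.
t_eff = 9.97 × 4.6 / (9.97 + 4.6) ≈ 3.1477 minutes.
n = log₂(2580/877) ≈ 1.5567; t = 1.5567 × 3.1477 ≈ 4.9001 minutes.

4.9 minutes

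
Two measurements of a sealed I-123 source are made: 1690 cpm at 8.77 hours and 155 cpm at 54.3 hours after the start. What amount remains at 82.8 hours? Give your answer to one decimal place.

34.7 cpm

Over Δt = 54.3 − 8.77 = 45.53 hours, the level fell by a factor of 1690/155 ≈ 10.903.
n = log₂(10.903) ≈ 3.4467 half-lives, so t½ = 45.53/3.4467 ≈ 13.21 hours.
From t = 54.3 to t = 82.8: 155 × (1/2)^((82.8−54.3)/13.21) ≈ 34.743 cpm.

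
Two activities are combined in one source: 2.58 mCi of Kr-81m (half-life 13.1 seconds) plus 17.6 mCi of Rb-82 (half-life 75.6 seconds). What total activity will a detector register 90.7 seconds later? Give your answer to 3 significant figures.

7.68 mCi

Kr-81m: 2.58 × (1/2)^(90.7/13.1) = 2.58 × (1/2)^6.9237 ≈ 0.021251 mCi.
Rb-82: 17.6 × (1/2)^(90.7/75.6) = 17.6 × (1/2)^1.1997 ≈ 7.6622 mCi.
Total = 0.021251 + 7.6622 ≈ 7.6835 mCi.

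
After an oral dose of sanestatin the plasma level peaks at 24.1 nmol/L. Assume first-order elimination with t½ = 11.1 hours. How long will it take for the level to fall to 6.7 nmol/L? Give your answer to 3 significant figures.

20.5 hours

Fraction remaining = 6.7/24.1 ≈ 0.27801.
n = log₂(24.1/6.7) = ln(3.597)/ln 2 ≈ 1.8468 half-lives.
t = n × t½ = 1.8468 × 11.1 ≈ 20.499 hours.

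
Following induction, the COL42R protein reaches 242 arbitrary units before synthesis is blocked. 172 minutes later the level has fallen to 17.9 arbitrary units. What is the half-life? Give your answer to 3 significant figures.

A/A₀ = 17.9/242 ≈ 0.073967.
n = log₂(13.52) ≈ 3.757 half-lives elapsed in 172 minutes.
t½ = 172/3.757 ≈ 45.782 minutes.

45.8 minutes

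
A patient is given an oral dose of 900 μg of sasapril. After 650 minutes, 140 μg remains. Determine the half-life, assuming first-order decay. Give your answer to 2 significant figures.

240 minutes

A/A₀ = 140/900 ≈ 0.15556.
n = log₂(6.4286) ≈ 2.6845 half-lives elapsed in 650 minutes.
t½ = 650/2.6845 ≈ 242.13 minutes.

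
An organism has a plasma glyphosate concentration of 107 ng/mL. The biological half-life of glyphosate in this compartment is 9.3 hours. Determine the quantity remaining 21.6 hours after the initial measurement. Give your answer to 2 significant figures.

21 ng/mL

Number of half-lives: n = 21.6/9.3 ≈ 2.3226.
Remaining = 107 × (1/2)^2.3226 = 107 × 0.19991 ≈ 21.39 ng/mL.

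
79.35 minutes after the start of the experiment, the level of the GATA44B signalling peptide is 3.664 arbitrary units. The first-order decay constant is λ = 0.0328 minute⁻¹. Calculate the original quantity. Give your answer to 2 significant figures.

t½ = ln 2 / λ = 0.69315 / 0.0328 ≈ 21.133 minutes.
Number of half-lives elapsed: n = 79.35/21.133 ≈ 3.7549.
A₀ = A × 2^n = 3.664 × 2^3.7549 = 3.664 × 13.5 ≈ 49.464 arbitrary units.

49 arbitrary units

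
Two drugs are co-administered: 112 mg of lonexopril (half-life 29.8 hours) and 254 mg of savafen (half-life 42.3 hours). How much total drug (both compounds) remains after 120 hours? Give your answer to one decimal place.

42.4 mg

lonexopril: 112 × (1/2)^(120/29.8) = 112 × (1/2)^4.0268 ≈ 6.8709 mg.
savafen: 254 × (1/2)^(120/42.3) = 254 × (1/2)^2.8369 ≈ 35.551 mg.
Total = 6.8709 + 35.551 ≈ 42.422 mg.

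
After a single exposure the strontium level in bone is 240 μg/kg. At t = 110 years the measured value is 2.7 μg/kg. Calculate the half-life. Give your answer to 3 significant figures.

A/A₀ = 2.7/240 ≈ 0.01125.
n = log₂(88.889) ≈ 6.4739 half-lives elapsed in 110 years.
t½ = 110/6.4739 ≈ 16.991 years.

17.0 years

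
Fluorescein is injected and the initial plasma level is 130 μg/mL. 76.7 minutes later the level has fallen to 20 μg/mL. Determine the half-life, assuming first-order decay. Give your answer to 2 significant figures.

28 minutes

A/A₀ = 20/130 ≈ 0.15385.
n = log₂(6.5) ≈ 2.7004 half-lives elapsed in 76.7 minutes.
t½ = 76.7/2.7004 ≈ 28.403 minutes.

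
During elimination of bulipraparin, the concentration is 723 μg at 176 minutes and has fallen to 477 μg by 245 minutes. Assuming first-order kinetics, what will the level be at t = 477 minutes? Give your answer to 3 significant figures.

118 μg

Over Δt = 245 − 176 = 69 minutes, the level fell by a factor of 723/477 ≈ 1.5157.
n = log₂(1.5157) ≈ 0.60001 half-lives, so t½ = 69/0.60001 ≈ 115 minutes.
From t = 245 to t = 477: 477 × (1/2)^((477−245)/115) ≈ 117.82 μg.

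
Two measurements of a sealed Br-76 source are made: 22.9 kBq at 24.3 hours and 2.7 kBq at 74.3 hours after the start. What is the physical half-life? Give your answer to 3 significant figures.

16.2 hours

Over Δt = 74.3 − 24.3 = 50 hours, the level fell by a factor of 22.9/2.7 ≈ 8.4815.
n = log₂(8.4815) ≈ 3.0843 half-lives, so t½ = 50/3.0843 ≈ 16.211 hours.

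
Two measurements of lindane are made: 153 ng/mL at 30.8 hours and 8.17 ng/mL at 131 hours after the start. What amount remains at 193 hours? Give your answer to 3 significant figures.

Over Δt = 131 − 30.8 = 100.2 hours, the level fell by a factor of 153/8.17 ≈ 18.727.
n = log₂(18.727) ≈ 4.2271 half-lives, so t½ = 100.2/4.2271 ≈ 23.704 hours.
From t = 131 to t = 193: 8.17 × (1/2)^((193−131)/23.704) ≈ 1.3331 ng/mL.

1.33 ng/mL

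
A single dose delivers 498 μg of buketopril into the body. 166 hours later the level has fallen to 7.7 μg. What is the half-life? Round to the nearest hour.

28 hours

A/A₀ = 7.7/498 ≈ 0.015462.
n = log₂(64.675) ≈ 6.0151 half-lives elapsed in 166 hours.
t½ = 166/6.0151 ≈ 27.597 hours.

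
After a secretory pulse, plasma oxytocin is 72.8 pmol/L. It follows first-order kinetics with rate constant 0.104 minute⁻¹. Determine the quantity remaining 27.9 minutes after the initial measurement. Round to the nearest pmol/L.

4 pmol/L

t½ = ln 2 / k = 0.69315 / 0.104 ≈ 6.6649 minutes.
Number of half-lives: n = 27.9/6.6649 ≈ 4.1861.
Remaining = 72.8 × (1/2)^4.1861 = 72.8 × 0.054935 ≈ 3.9993 pmol/L.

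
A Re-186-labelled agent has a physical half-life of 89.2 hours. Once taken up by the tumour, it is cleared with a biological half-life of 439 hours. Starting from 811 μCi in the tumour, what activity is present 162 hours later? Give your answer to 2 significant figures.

1/t_eff = 1/t_phys + 1/t_biol = 1/89.2 + 1/439 = 0.013489 per hour.
t_eff = 89.2 × 439 / (89.2 + 439) ≈ 74.136 hours.
Remaining = 811 × (1/2)^(162/74.136) = 811 × (1/2)^2.1852 ≈ 178.33 μCi.

180 μCi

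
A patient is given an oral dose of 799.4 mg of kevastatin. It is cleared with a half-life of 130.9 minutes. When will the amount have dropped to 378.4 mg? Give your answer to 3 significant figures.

Fraction remaining = 378.4/799.4 ≈ 0.47336.
n = log₂(799.4/378.4) = ln(2.1126)/ln 2 ≈ 1.079 half-lives.
t = n × t½ = 1.079 × 130.9 ≈ 141.24 minutes.

141 minutes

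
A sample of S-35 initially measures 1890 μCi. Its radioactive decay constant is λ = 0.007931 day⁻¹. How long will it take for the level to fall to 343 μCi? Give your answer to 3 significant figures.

215 days

t½ = ln 2 / λ = 0.69315 / 0.007931 ≈ 87.397 days.
Fraction remaining = 343/1890 ≈ 0.18148.
n = log₂(1890/343) = ln(5.5102)/ln 2 ≈ 2.4621 half-lives.
t = n × t½ = 2.4621 × 87.397 ≈ 215.18 days.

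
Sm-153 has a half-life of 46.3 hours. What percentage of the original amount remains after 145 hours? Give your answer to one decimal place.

n = 145/46.3 ≈ 3.1317 half-lives.
Fraction remaining = (1/2)^3.1317 ≈ 0.11409, i.e. 11.409%.

11.4%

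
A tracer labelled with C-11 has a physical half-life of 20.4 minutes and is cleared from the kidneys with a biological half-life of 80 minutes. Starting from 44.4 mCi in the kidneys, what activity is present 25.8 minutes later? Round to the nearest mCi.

15 mCi

1/t_eff = 1/t_phys + 1/t_biol = 1/20.4 + 1/80 = 0.06152 per minute.
t_eff = 20.4 × 80 / (20.4 + 80) ≈ 16.255 minutes.
Remaining = 44.4 × (1/2)^(25.8/16.255) = 44.4 × (1/2)^1.5872 ≈ 14.777 mCi.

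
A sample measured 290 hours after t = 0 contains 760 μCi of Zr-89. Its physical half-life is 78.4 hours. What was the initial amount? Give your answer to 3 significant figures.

Number of half-lives elapsed: n = 290/78.4 ≈ 3.699.
A₀ = A × 2^n = 760 × 2^3.699 = 760 × 12.987 ≈ 9870 μCi.

9870 μCi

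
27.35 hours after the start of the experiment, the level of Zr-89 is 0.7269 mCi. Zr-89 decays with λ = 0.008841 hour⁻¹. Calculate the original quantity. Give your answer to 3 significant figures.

0.926 mCi

t½ = ln 2 / λ = 0.69315 / 0.008841 ≈ 78.401 hours.
Number of half-lives elapsed: n = 27.35/78.401 ≈ 0.34885.
A₀ = A × 2^n = 0.7269 × 2^0.34885 = 0.7269 × 1.2735 ≈ 0.92574 mCi.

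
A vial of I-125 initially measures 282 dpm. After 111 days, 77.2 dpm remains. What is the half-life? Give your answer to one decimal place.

A/A₀ = 77.2/282 ≈ 0.27376.
n = log₂(3.6528) ≈ 1.869 half-lives elapsed in 111 days.
t½ = 111/1.869 ≈ 59.389 days.

59.4 days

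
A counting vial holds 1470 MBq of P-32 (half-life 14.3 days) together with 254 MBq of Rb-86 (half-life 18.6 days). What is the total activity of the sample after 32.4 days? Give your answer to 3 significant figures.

382 MBq

P-32: 1470 × (1/2)^(32.4/14.3) = 1470 × (1/2)^2.2657 ≈ 305.68 MBq.
Rb-86: 254 × (1/2)^(32.4/18.6) = 254 × (1/2)^1.7419 ≈ 75.938 MBq.
Total = 305.68 + 75.938 ≈ 381.62 MBq.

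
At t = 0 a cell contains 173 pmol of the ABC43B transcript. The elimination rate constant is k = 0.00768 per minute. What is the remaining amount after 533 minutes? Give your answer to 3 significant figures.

t½ = ln 2 / k = 0.69315 / 0.00768 ≈ 90.254 minutes.
Number of half-lives: n = 533/90.254 ≈ 5.9056.
Remaining = 173 × (1/2)^5.9056 = 173 × 0.016682 ≈ 2.8859 pmol.

2.89 pmol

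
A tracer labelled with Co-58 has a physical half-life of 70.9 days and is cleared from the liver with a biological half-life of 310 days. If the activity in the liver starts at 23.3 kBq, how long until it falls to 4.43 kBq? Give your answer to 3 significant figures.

138 days

1/t_eff = 1/t_phys + 1/t_biol = 1/70.9 + 1/310 = 0.01733 per day.
t_eff = 70.9 × 310 / (70.9 + 310) ≈ 57.703 days.
n = log₂(23.3/4.43) ≈ 2.395; t = 2.395 × 57.703 ≈ 138.2 days.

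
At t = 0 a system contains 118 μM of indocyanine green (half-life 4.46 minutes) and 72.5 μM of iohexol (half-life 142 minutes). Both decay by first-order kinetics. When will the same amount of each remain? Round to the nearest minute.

3 minutes

Set 118·(1/2)^(t/4.46) = 72.5·(1/2)^(t/142).
Taking log₂: log₂(118/72.5) = t·(1/4.46 − 1/142).
log₂(1.6276) = 0.70273; 1/4.46 − 1/142 = 0.21717.
t = 0.70273 / 0.21717 ≈ 3.2358 minutes.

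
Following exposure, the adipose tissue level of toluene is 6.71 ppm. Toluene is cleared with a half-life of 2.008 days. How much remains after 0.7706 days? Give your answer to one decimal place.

Number of half-lives: n = 0.7706/2.008 ≈ 0.38376.
Remaining = 6.71 × (1/2)^0.38376 = 6.71 × 0.76643 ≈ 5.1428 ppm.

5.1 ppm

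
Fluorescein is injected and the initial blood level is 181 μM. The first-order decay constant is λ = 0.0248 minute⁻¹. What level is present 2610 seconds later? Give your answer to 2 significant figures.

t½ = ln 2 / λ = 0.69315 / 0.0248 ≈ 27.949 minutes.
Convert the elapsed time: 2610 seconds = 43.5 minutes.
Number of half-lives: n = 43.5/27.949 ≈ 1.5564.
Remaining = 181 × (1/2)^1.5564 = 181 × 0.34 ≈ 61.541 μM.

62 μM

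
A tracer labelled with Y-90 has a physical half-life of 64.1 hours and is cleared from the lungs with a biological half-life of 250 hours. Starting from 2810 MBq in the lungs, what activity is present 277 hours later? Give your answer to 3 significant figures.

65.2 MBq

1/t_eff = 1/t_phys + 1/t_biol = 1/64.1 + 1/250 = 0.019601 per hour.
t_eff = 64.1 × 250 / (64.1 + 250) ≈ 51.019 hours.
Remaining = 2810 × (1/2)^(277/51.019) = 2810 × (1/2)^5.4294 ≈ 65.208 MBq.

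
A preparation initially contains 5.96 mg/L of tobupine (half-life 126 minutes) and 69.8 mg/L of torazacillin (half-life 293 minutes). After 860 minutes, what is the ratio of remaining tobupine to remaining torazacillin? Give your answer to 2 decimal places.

tobupine: 5.96 × (1/2)^(860/126) = 5.96 × (1/2)^6.8254 ≈ 0.052553 mg/L.
torazacillin: 69.8 × (1/2)^(860/293) = 69.8 × (1/2)^2.9352 ≈ 9.1261 mg/L.
Ratio ≈ 0.052553 / 9.1261 ≈ 0.0057585.

0.01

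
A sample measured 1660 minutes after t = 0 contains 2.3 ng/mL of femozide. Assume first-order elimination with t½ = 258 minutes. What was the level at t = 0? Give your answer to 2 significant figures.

Number of half-lives elapsed: n = 1660/258 ≈ 6.4341.
A₀ = A × 2^n = 2.3 × 2^6.4341 = 2.3 × 86.469 ≈ 198.88 ng/mL.

200 ng/mL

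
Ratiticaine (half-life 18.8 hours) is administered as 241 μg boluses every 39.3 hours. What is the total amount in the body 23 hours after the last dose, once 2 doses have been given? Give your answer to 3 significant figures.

127 μg

The 2 doses were given 62.3, 23 hours ago.
Total = 241·(1/2)^(62.3/18.8) + 241·(1/2)^(23/18.8)
      = 24.236 + 103.21 ≈ 127.45 μg.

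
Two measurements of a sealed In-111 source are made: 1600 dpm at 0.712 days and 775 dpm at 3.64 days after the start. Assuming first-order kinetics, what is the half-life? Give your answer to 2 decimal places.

Over Δt = 3.64 − 0.712 = 2.928 days, the level fell by a factor of 1600/775 ≈ 2.0645.
n = log₂(2.0645) ≈ 1.0458 half-lives, so t½ = 2.928/1.0458 ≈ 2.7998 days.

2.80 days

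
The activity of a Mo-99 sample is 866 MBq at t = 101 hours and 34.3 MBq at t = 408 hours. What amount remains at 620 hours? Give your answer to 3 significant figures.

3.69 MBq

Over Δt = 408 − 101 = 307 hours, the level fell by a factor of 866/34.3 ≈ 25.248.
n = log₂(25.248) ≈ 4.6581 half-lives, so t½ = 307/4.6581 ≈ 65.907 hours.
From t = 408 to t = 620: 34.3 × (1/2)^((620−408)/65.907) ≈ 3.6896 MBq.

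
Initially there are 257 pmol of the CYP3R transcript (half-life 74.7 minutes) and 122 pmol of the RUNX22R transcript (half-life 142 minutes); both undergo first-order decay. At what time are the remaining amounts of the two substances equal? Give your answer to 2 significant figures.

170 minutes

Set 257·(1/2)^(t/74.7) = 122·(1/2)^(t/142).
Taking log₂: log₂(257/122) = t·(1/74.7 − 1/142).
log₂(2.1066) = 1.0749; 1/74.7 − 1/142 = 0.0063446.
t = 1.0749 / 0.0063446 ≈ 169.42 minutes.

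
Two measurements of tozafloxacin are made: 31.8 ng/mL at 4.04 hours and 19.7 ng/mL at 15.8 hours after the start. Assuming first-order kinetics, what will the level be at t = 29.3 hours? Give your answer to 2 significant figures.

11 ng/mL

Over Δt = 15.8 − 4.04 = 11.76 hours, the level fell by a factor of 31.8/19.7 ≈ 1.6142.
n = log₂(1.6142) ≈ 0.69083 half-lives, so t½ = 11.76/0.69083 ≈ 17.023 hours.
From t = 15.8 to t = 29.3: 19.7 × (1/2)^((29.3−15.8)/17.023) ≈ 11.369 ng/mL.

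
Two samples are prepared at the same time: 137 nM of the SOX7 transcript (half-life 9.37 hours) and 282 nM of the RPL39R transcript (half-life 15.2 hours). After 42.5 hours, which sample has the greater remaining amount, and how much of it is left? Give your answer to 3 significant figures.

RPL39R transcript, 40.6 nM

SOX7 transcript: 137 × (1/2)^4.5358 ≈ 5.9064 nM.
RPL39R transcript: 282 × (1/2)^2.7961 ≈ 40.603 nM.
RPL39R transcript has more remaining, at ≈ 40.603 nM.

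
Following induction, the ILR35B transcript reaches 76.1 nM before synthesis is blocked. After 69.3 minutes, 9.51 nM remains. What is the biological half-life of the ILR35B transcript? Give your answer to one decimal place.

A/A₀ = 9.51/76.1 ≈ 0.12497.
n = log₂(8.0021) ≈ 3.0004 half-lives elapsed in 69.3 minutes.
t½ = 69.3/3.0004 ≈ 23.097 minutes.

23.1 minutes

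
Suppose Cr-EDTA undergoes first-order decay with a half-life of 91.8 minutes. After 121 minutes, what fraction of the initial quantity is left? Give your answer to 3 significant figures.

0.401

n = 121/91.8 ≈ 1.3181 half-lives.
Fraction remaining = (1/2)^1.3181 ≈ 0.40107.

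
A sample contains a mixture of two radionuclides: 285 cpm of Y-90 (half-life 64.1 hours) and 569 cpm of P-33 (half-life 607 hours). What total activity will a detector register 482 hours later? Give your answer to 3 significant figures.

Y-90: 285 × (1/2)^(482/64.1) = 285 × (1/2)^7.5195 ≈ 1.5533 cpm.
P-33: 569 × (1/2)^(482/607) = 569 × (1/2)^0.79407 ≈ 328.15 cpm.
Total = 1.5533 + 328.15 ≈ 329.7 cpm.

330 cpm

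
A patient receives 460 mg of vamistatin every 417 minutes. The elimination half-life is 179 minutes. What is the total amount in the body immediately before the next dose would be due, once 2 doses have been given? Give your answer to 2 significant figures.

The 2 doses were given 834, 417 minutes ago.
Total = 460·(1/2)^(834/179) + 460·(1/2)^(417/179)
      = 18.205 + 91.511 ≈ 109.72 mg.

110 mg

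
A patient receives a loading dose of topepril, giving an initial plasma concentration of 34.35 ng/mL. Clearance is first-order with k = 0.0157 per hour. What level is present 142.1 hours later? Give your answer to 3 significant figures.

t½ = ln 2 / k = 0.69315 / 0.0157 ≈ 44.15 hours.
Number of half-lives: n = 142.1/44.15 ≈ 3.2186.
Remaining = 34.35 × (1/2)^3.2186 = 34.35 × 0.10742 ≈ 3.69 ng/mL.

3.69 ng/mL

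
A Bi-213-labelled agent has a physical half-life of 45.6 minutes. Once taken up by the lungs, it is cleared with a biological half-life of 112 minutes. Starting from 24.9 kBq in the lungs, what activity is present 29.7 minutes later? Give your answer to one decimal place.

13.2 kBq

1/t_eff = 1/t_phys + 1/t_biol = 1/45.6 + 1/112 = 0.030858 per minute.
t_eff = 45.6 × 112 / (45.6 + 112) ≈ 32.406 minutes.
Remaining = 24.9 × (1/2)^(29.7/32.406) = 24.9 × (1/2)^0.91649 ≈ 13.192 kBq.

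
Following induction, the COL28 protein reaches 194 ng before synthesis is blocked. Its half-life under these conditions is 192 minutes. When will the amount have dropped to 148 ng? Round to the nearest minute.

75 minutes

Fraction remaining = 148/194 ≈ 0.76289.
n = log₂(194/148) = ln(1.3108)/ln 2 ≈ 0.39046 half-lives.
t = n × t½ = 0.39046 × 192 ≈ 74.968 minutes.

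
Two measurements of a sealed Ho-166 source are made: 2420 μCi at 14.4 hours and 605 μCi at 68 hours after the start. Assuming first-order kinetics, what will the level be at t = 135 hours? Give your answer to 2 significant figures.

Over Δt = 68 − 14.4 = 53.6 hours, the level fell by a factor of 2420/605 ≈ 4.
n = log₂(4) ≈ 2 half-lives, so t½ = 53.6/2 ≈ 26.8 hours.
From t = 68 to t = 135: 605 × (1/2)^((135−68)/26.8) ≈ 106.95 μCi.

110 μCi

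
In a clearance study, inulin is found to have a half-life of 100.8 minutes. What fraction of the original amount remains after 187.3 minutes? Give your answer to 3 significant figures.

0.276

n = 187.3/100.8 ≈ 1.8581 half-lives.
Fraction remaining = (1/2)^1.8581 ≈ 0.27583.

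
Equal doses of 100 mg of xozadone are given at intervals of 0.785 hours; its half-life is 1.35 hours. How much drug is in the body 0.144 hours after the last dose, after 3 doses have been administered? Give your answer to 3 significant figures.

The 3 doses were given 1.714, 0.929, 0.144 hours ago.
Total = 100·(1/2)^(1.714/1.35) + 100·(1/2)^(0.929/1.35) + 100·(1/2)^(0.144/1.35)
      = 41.477 + 62.065 + 92.873 ≈ 196.41 mg.

196 mg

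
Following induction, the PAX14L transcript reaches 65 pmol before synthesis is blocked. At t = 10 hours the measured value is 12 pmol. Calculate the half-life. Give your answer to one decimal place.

A/A₀ = 12/65 ≈ 0.18462.
n = log₂(5.4167) ≈ 2.4374 half-lives elapsed in 10 hours.
t½ = 10/2.4374 ≈ 4.1027 hours.

4.1 hours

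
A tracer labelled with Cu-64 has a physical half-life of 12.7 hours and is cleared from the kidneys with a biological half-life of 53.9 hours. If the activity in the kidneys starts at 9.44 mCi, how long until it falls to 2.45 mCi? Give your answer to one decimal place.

20.0 hours

1/t_eff = 1/t_phys + 1/t_biol = 1/12.7 + 1/53.9 = 0.097293 per hour.
t_eff = 12.7 × 53.9 / (12.7 + 53.9) ≈ 10.278 hours.
n = log₂(9.44/2.45) ≈ 1.946; t = 1.946 × 10.278 ≈ 20.001 hours.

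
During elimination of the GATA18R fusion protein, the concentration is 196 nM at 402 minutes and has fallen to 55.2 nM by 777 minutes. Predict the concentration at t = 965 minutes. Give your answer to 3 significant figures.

29.2 nM

Over Δt = 777 − 402 = 375 minutes, the level fell by a factor of 196/55.2 ≈ 3.5507.
n = log₂(3.5507) ≈ 1.8281 half-lives, so t½ = 375/1.8281 ≈ 205.13 minutes.
From t = 777 to t = 965: 55.2 × (1/2)^((965−777)/205.13) ≈ 29.245 nM.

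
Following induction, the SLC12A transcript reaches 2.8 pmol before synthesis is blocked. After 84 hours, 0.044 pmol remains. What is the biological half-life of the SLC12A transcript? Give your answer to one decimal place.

14.0 hours

A/A₀ = 0.044/2.8 ≈ 0.015714.
n = log₂(63.636) ≈ 5.9918 half-lives elapsed in 84 hours.
t½ = 84/5.9918 ≈ 14.019 hours.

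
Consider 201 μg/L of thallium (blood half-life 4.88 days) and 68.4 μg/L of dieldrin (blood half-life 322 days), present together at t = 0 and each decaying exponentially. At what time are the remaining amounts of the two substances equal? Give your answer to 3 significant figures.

Set 201·(1/2)^(t/4.88) = 68.4·(1/2)^(t/322).
Taking log₂: log₂(201/68.4) = t·(1/4.88 − 1/322).
log₂(2.9386) = 1.5551; 1/4.88 − 1/322 = 0.20181.
t = 1.5551 / 0.20181 ≈ 7.7058 days.

7.71 days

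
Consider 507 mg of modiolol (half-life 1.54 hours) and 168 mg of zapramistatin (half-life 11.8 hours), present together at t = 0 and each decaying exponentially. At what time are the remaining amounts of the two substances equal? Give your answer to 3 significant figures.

2.82 hours

Set 507·(1/2)^(t/1.54) = 168·(1/2)^(t/11.8).
Taking log₂: log₂(507/168) = t·(1/1.54 − 1/11.8).
log₂(3.0179) = 1.5935; 1/1.54 − 1/11.8 = 0.5646.
t = 1.5935 / 0.5646 ≈ 2.8224 hours.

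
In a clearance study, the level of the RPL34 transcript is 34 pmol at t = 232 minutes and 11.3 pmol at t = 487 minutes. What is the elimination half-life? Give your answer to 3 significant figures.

160 minutes

Over Δt = 487 − 232 = 255 minutes, the level fell by a factor of 34/11.3 ≈ 3.0088.
n = log₂(3.0088) ≈ 1.5892 half-lives, so t½ = 255/1.5892 ≈ 160.46 minutes.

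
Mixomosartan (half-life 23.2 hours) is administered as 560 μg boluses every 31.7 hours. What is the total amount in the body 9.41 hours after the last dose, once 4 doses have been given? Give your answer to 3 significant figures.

The 4 doses were given 104.51, 72.81, 41.11, 9.41 hours ago.
Total = 560·(1/2)^(104.51/23.2) + 560·(1/2)^(72.81/23.2) + 560·(1/2)^(41.11/23.2) + 560·(1/2)^(9.41/23.2)
      = 24.668 + 63.599 + 163.97 + 422.76 ≈ 674.99 μg.

675 μg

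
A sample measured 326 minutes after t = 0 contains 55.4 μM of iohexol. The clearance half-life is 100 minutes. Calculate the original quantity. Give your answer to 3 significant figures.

531 μM

Number of half-lives elapsed: n = 326/100 ≈ 3.26.
A₀ = A × 2^n = 55.4 × 2^3.26 = 55.4 × 9.5798 ≈ 530.72 μM.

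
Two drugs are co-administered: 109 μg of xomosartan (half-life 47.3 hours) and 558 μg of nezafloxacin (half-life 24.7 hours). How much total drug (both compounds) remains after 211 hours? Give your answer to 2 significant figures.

xomosartan: 109 × (1/2)^(211/47.3) = 109 × (1/2)^4.4609 ≈ 4.9495 μg.
nezafloxacin: 558 × (1/2)^(211/24.7) = 558 × (1/2)^8.5425 ≈ 1.4965 μg.
Total = 4.9495 + 1.4965 ≈ 6.4461 μg.

6.4 μg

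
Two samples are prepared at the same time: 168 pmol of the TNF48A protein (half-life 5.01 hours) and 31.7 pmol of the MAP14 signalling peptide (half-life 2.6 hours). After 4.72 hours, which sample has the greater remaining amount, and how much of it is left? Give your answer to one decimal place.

TNF48A protein, 87.4 pmol

TNF48A protein: 168 × (1/2)^0.94212 ≈ 87.439 pmol.
MAP14 signalling peptide: 31.7 × (1/2)^1.8154 ≈ 9.0069 pmol.
TNF48A protein has more remaining, at ≈ 87.439 pmol.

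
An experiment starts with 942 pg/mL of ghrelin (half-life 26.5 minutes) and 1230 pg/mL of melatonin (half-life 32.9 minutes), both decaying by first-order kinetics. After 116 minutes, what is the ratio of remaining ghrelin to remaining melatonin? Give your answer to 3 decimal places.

ghrelin: 942 × (1/2)^(116/26.5) = 942 × (1/2)^4.3774 ≈ 45.325 pg/mL.
melatonin: 1230 × (1/2)^(116/32.9) = 1230 × (1/2)^3.5258 ≈ 106.79 pg/mL.
Ratio ≈ 45.325 / 106.79 ≈ 0.42444.

0.424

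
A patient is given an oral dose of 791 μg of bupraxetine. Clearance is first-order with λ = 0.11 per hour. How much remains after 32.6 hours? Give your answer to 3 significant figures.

t½ = ln 2 / λ = 0.69315 / 0.11 ≈ 6.3013 hours.
Number of half-lives: n = 32.6/6.3013 ≈ 5.1735.
Remaining = 791 × (1/2)^5.1735 = 791 × 0.027709 ≈ 21.918 μg.

21.9 μg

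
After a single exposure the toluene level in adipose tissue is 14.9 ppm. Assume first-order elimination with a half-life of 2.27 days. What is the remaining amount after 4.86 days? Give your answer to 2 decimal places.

Number of half-lives: n = 4.86/2.27 ≈ 2.141.
Remaining = 14.9 × (1/2)^2.141 = 14.9 × 0.22673 ≈ 3.3782 ppm.

3.38 ppm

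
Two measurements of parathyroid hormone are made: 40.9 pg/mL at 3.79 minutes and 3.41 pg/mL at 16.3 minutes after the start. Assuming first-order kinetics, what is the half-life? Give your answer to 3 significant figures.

Over Δt = 16.3 − 3.79 = 12.51 minutes, the level fell by a factor of 40.9/3.41 ≈ 11.994.
n = log₂(11.994) ≈ 3.5843 half-lives, so t½ = 12.51/3.5843 ≈ 3.4903 minutes.

3.49 minutes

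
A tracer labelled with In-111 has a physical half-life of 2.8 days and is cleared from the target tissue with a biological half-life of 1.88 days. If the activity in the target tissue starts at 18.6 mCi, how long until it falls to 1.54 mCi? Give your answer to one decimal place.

1/t_eff = 1/t_phys + 1/t_biol = 1/2.8 + 1/1.88 = 0.88906 per day.
t_eff = 2.8 × 1.88 / (2.8 + 1.88) ≈ 1.1248 days.
n = log₂(18.6/1.54) ≈ 3.5943; t = 3.5943 × 1.1248 ≈ 4.0428 days.

4.0 days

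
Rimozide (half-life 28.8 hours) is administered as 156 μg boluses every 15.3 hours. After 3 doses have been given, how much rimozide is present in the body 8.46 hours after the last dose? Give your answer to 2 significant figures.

The 3 doses were given 39.06, 23.76, 8.46 hours ago.
Total = 156·(1/2)^(39.06/28.8) + 156·(1/2)^(23.76/28.8) + 156·(1/2)^(8.46/28.8)
      = 60.933 + 88.059 + 127.26 ≈ 276.25 μg.

280 μg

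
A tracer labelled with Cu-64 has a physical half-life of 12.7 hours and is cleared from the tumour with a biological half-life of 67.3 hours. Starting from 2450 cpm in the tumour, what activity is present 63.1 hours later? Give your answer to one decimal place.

1/t_eff = 1/t_phys + 1/t_biol = 1/12.7 + 1/67.3 = 0.093599 per hour.
t_eff = 12.7 × 67.3 / (12.7 + 67.3) ≈ 10.684 hours.
Remaining = 2450 × (1/2)^(63.1/10.684) = 2450 × (1/2)^5.9061 ≈ 40.856 cpm.

40.9 cpm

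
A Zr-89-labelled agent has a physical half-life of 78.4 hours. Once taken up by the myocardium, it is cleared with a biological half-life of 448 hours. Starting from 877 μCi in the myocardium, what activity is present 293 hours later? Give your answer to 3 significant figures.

1/t_eff = 1/t_phys + 1/t_biol = 1/78.4 + 1/448 = 0.014987 per hour.
t_eff = 78.4 × 448 / (78.4 + 448) ≈ 66.723 hours.
Remaining = 877 × (1/2)^(293/66.723) = 877 × (1/2)^4.3913 ≈ 41.792 μCi.

41.8 μCi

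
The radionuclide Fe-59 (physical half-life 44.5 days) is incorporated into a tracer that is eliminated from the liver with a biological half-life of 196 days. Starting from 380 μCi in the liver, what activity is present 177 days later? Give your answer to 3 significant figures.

12.9 μCi

1/t_eff = 1/t_phys + 1/t_biol = 1/44.5 + 1/196 = 0.027574 per day.
t_eff = 44.5 × 196 / (44.5 + 196) ≈ 36.266 days.
Remaining = 380 × (1/2)^(177/36.266) = 380 × (1/2)^4.8806 ≈ 12.9 μCi.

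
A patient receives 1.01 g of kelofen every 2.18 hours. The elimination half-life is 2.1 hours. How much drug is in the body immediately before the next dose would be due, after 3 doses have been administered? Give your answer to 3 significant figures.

0.848 g

The 3 doses were given 6.54, 4.36, 2.18 hours ago.
Total = 1.01·(1/2)^(6.54/2.1) + 1.01·(1/2)^(4.36/2.1) + 1.01·(1/2)^(2.18/2.1)
      = 0.11663 + 0.23951 + 0.49184 ≈ 0.84799 g.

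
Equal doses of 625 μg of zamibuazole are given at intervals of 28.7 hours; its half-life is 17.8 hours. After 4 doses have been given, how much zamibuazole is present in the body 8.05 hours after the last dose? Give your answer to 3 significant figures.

671 μg

The 4 doses were given 94.15, 65.45, 36.75, 8.05 hours ago.
Total = 625·(1/2)^(94.15/17.8) + 625·(1/2)^(65.45/17.8) + 625·(1/2)^(36.75/17.8) + 625·(1/2)^(8.05/17.8)
      = 15.982 + 48.866 + 149.41 + 456.81 ≈ 671.07 μg.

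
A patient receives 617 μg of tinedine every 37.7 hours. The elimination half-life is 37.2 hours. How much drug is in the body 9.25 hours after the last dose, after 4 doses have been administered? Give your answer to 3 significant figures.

The 4 doses were given 122.35, 84.65, 46.95, 9.25 hours ago.
Total = 617·(1/2)^(122.35/37.2) + 617·(1/2)^(84.65/37.2) + 617·(1/2)^(46.95/37.2) + 617·(1/2)^(9.25/37.2)
      = 63.125 + 127.43 + 257.25 + 519.32 ≈ 967.12 μg.

967 μg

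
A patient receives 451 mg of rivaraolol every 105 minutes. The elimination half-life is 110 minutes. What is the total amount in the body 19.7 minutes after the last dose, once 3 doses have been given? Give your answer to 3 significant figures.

710 mg

The 3 doses were given 229.7, 124.7, 19.7 minutes ago.
Total = 451·(1/2)^(229.7/110) + 451·(1/2)^(124.7/110) + 451·(1/2)^(19.7/110)
      = 106.06 + 205.55 + 398.35 ≈ 709.97 mg.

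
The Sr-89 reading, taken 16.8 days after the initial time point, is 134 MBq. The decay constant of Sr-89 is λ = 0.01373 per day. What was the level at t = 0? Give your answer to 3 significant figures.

169 MBq

t½ = ln 2 / λ = 0.69315 / 0.01373 ≈ 50.484 days.
Number of half-lives elapsed: n = 16.8/50.484 ≈ 0.33278.
A₀ = A × 2^n = 134 × 2^0.33278 = 134 × 1.2594 ≈ 168.76 MBq.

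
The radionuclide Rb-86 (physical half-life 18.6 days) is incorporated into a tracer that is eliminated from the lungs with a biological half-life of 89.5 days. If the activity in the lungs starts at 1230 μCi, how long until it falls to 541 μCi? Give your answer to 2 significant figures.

1/t_eff = 1/t_phys + 1/t_biol = 1/18.6 + 1/89.5 = 0.064937 per day.
t_eff = 18.6 × 89.5 / (18.6 + 89.5) ≈ 15.4 days.
n = log₂(1230/541) ≈ 1.185; t = 1.185 × 15.4 ≈ 18.248 days.

18 days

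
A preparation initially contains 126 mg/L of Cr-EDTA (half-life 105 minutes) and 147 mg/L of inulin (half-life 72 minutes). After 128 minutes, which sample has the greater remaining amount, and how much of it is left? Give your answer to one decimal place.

Cr-EDTA: 126 × (1/2)^1.219 ≈ 54.125 mg/L.
inulin: 147 × (1/2)^1.7778 ≈ 42.87 mg/L.
Cr-EDTA has more remaining, at ≈ 54.125 mg/L.

Cr-EDTA, 54.1 mg/L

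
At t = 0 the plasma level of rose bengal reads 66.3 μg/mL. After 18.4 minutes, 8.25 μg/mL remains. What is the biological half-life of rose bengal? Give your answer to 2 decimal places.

6.12 minutes

A/A₀ = 8.25/66.3 ≈ 0.12443.
n = log₂(8.0364) ≈ 3.0065 half-lives elapsed in 18.4 minutes.
t½ = 18.4/3.0065 ≈ 6.12 minutes.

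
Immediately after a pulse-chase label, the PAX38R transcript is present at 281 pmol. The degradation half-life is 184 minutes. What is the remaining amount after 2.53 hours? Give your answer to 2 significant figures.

Convert the elapsed time: 2.53 hours = 151.8 minutes.
Number of half-lives: n = 151.8/184 ≈ 0.825.
Remaining = 281 × (1/2)^0.825 = 281 × 0.56448 ≈ 158.62 pmol.

160 pmol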